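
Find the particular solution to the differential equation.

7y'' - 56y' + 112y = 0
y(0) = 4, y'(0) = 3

General solution: y = (C₁ + C₂x)e^(4x)
Repeated root r = 4
Applying ICs: C₁ = 4, C₂ = -13
Particular solution: y = (4 - 13x)e^(4x)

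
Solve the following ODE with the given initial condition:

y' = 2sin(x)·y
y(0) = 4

General solution: y = Ce^(-2cos(x))
Applying IC y(0) = 4:
Particular solution: y = 4e^(2(1-cos(x)))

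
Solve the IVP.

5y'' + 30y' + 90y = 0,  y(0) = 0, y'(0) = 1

General solution: y = e^(-3x)(C₁cos(3x) + C₂sin(3x))
Complex roots r = -3 ± 3i
Applying ICs: C₁ = 0, C₂ = 1/3
Particular solution: y = e^(-3x)((1/3)sin(3x))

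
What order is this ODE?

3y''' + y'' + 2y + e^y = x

The order is 3 (highest derivative is of order 3).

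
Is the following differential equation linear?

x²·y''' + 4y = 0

Yes. Linear (y and its derivatives appear to the first power only, no products of y terms)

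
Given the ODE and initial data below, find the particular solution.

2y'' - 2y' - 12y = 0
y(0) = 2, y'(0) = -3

General solution: y = C₁e^(3x) + C₂e^(-2x)
Applying ICs: C₁ = 1/5, C₂ = 9/5
Particular solution: y = (1/5)e^(3x) + (9/5)e^(-2x)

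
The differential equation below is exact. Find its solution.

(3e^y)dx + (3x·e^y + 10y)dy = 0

Verify exactness: ∂M/∂y = ∂N/∂x ✓
Find F(x,y) such that ∂F/∂x = M, ∂F/∂y = N
Solution: 3x·e^y + 5y² = C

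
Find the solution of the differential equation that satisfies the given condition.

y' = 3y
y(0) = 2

General solution: y = Ce^(3x)
Applying IC y(0) = 2:
Particular solution: y = 2e^(3x)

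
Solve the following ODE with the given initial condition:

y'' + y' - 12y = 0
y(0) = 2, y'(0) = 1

General solution: y = C₁e^(3x) + C₂e^(-4x)
Applying ICs: C₁ = 9/7, C₂ = 5/7
Particular solution: y = (9/7)e^(3x) + (5/7)e^(-4x)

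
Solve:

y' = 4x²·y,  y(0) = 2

General solution: y = Ce^(4x³/3)
Applying IC y(0) = 2:
Particular solution: y = 2e^(4x³/3)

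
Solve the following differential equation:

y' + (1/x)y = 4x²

Using integrating factor method:

General solution: y = x^3 + C/x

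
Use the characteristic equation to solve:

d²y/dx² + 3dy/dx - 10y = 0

Characteristic equation: r² + 3r - 10 = 0
Roots: r = 2, -5 (distinct real)
General solution: y = C₁e^(2x) + C₂e^(-5x)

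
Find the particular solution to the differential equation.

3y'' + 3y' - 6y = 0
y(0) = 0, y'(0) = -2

General solution: y = C₁e^x + C₂e^(-2x)
Applying ICs: C₁ = -2/3, C₂ = 2/3
Particular solution: y = -(2/3)e^x + (2/3)e^(-2x)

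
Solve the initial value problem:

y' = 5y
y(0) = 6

General solution: y = Ce^(5x)
Applying IC y(0) = 6:
Particular solution: y = 6e^(5x)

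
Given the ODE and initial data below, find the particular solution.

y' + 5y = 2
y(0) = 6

General solution: y = 2/5 + Ce^(-5x)
Applying y(0) = 6: C = 6 - 2/5 = 28/5
Particular solution: y = 2/5 + (28/5)e^(-5x)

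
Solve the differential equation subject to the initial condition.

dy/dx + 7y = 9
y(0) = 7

General solution: y = 9/7 + Ce^(-7x)
Applying y(0) = 7: C = 7 - 9/7 = 40/7
Particular solution: y = 9/7 + (40/7)e^(-7x)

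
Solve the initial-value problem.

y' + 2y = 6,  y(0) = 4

General solution: y = 3 + Ce^(-2x)
Applying y(0) = 4: C = 4 - 3 = 1
Particular solution: y = 3 + e^(-2x)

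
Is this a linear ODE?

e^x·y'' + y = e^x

Yes. Linear (y and its derivatives appear to the first power only, no products of y terms)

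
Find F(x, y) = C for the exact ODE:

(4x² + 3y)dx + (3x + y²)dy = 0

Verify exactness: ∂M/∂y = ∂N/∂x ✓
Find F(x,y) such that ∂F/∂x = M, ∂F/∂y = N
Solution: 4x³/3 + 3xy + y³/3 = C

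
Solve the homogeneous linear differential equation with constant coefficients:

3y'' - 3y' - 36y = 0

Characteristic equation: 3r² - 3r - 36 = 0
Divide by 3: r² - r - 12 = 0
Roots: r = 4, -3 (distinct real)
General solution: y = C₁e^(4x) + C₂e^(-3x)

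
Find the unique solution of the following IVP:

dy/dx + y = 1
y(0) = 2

General solution: y = 1 + Ce^(-x)
Applying y(0) = 2: C = 2 - 1 = 1
Particular solution: y = 1 + e^(-x)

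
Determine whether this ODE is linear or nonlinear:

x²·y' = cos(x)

Linear (y and its derivatives appear to the first power only, no products of y terms)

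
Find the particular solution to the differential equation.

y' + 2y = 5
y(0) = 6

General solution: y = 5/2 + Ce^(-2x)
Applying y(0) = 6: C = 6 - 5/2 = 7/2
Particular solution: y = 5/2 + (7/2)e^(-2x)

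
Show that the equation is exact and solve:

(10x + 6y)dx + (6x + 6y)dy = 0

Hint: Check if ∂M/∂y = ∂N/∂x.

Verify exactness: ∂M/∂y = ∂N/∂x ✓
Find F(x,y) such that ∂F/∂x = M, ∂F/∂y = N
Solution: 5x² + 6xy + 3y² = C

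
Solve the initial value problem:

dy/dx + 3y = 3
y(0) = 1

General solution: y = 1 + Ce^(-3x)
Applying y(0) = 1: C = 1 - 1 = 0
Particular solution: y = 1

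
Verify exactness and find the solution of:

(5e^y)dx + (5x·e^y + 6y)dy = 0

Verify exactness: ∂M/∂y = ∂N/∂x ✓
Find F(x,y) such that ∂F/∂x = M, ∂F/∂y = N
Solution: 5x·e^y + 3y² = C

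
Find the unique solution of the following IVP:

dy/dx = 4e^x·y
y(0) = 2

General solution: y = Ce^(4e^x)
Applying IC y(0) = 2:
Particular solution: y = 2e^(4(e^x - 1))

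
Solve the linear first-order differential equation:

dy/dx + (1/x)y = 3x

Using integrating factor method:

General solution: y = x^2 + C/x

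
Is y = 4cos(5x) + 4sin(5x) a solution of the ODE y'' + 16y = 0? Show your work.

Verification:
y'' = -100cos(5x) - 100sin(5x)
y'' + 16y ≠ 0 (frequency mismatch: got 25 instead of 16)

No, it is not a solution.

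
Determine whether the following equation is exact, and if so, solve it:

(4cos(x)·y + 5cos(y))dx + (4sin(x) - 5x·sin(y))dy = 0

Verify exactness: ∂M/∂y = ∂N/∂x ✓
Find F(x,y) such that ∂F/∂x = M, ∂F/∂y = N
Solution: 4sin(x)·y + 5x·cos(y) = C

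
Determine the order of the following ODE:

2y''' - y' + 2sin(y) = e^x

The order is 3 (highest derivative is of order 3).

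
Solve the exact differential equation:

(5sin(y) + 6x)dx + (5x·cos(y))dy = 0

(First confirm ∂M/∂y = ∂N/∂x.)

Verify exactness: ∂M/∂y = ∂N/∂x ✓
Find F(x,y) such that ∂F/∂x = M, ∂F/∂y = N
Solution: 5x·sin(y) + 3x² = C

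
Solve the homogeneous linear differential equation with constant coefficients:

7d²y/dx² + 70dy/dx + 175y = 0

Characteristic equation: 7r² + 70r + 175 = 0
Divide by 7: r² + 10r + 25 = 0
Factored: (r + 5)² = 0
Repeated root: r = -5
General solution: y = (C₁ + C₂x)e^(-5x)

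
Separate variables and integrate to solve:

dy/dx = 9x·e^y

Separating variables and integrating:
-e^(-y) = 9x²/2 + C

General solution: y = -ln(C - 9x²/2)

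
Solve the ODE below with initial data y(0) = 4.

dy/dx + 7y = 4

General solution: y = 4/7 + Ce^(-7x)
Applying y(0) = 4: C = 4 - 4/7 = 24/7
Particular solution: y = 4/7 + (24/7)e^(-7x)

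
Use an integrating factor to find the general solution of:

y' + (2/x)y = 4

Using integrating factor method:

General solution: y = (4/3)x + Cx^(-2)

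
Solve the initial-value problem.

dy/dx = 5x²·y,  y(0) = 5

General solution: y = Ce^(5x³/3)
Applying IC y(0) = 5:
Particular solution: y = 5e^(5x³/3)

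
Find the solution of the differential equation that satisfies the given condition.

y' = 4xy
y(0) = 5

General solution: y = Ce^(2x²)
Applying IC y(0) = 5:
Particular solution: y = 5e^(2x²)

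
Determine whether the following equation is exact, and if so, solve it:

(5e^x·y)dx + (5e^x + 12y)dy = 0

Verify exactness: ∂M/∂y = ∂N/∂x ✓
Find F(x,y) such that ∂F/∂x = M, ∂F/∂y = N
Solution: 5e^x·y + 6y² = C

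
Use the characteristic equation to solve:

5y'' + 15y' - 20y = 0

Characteristic equation: 5r² + 15r - 20 = 0
Divide by 5: r² + 3r - 4 = 0
Roots: r = 1, -4 (distinct real)
General solution: y = C₁e^x + C₂e^(-4x)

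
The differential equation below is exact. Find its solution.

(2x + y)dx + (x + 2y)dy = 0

Verify exactness: ∂M/∂y = ∂N/∂x ✓
Find F(x,y) such that ∂F/∂x = M, ∂F/∂y = N
Solution: x² + xy + y² = C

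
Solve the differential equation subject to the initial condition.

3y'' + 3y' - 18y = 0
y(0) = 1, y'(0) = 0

General solution: y = C₁e^(2x) + C₂e^(-3x)
Applying ICs: C₁ = 3/5, C₂ = 2/5
Particular solution: y = (3/5)e^(2x) + (2/5)e^(-3x)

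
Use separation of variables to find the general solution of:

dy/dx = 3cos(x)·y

Separating variables and integrating:
ln|y| = 3sin(x) + C

General solution: y = Ce^(3sin(x))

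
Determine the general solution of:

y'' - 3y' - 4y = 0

Characteristic equation: r² - 3r - 4 = 0
Roots: r = 4, -1 (distinct real)
General solution: y = C₁e^(4x) + C₂e^(-x)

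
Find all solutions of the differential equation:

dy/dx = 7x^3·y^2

Separating variables and integrating:
-1/y = 7x^4/4 + C

General solution: y^-1 = (-7/4)x^4 + C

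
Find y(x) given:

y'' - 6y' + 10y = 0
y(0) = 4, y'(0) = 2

General solution: y = e^(3x)(C₁cos(x) + C₂sin(x))
Complex roots r = 3 ± i
Applying ICs: C₁ = 4, C₂ = -10
Particular solution: y = e^(3x)(4cos(x) - 10sin(x))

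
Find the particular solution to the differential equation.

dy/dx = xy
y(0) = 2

General solution: y = Ce^(x²/2)
Applying IC y(0) = 2:
Particular solution: y = 2e^(x²/2)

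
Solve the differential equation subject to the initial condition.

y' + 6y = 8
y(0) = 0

General solution: y = 4/3 + Ce^(-6x)
Applying y(0) = 0: C = 0 - 4/3 = -4/3
Particular solution: y = 4/3 - (4/3)e^(-6x)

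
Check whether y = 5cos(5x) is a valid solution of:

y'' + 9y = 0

Verification:
y'' = -125cos(5x)
y'' + 9y ≠ 0 (frequency mismatch: got 25 instead of 9)

No, it is not a solution.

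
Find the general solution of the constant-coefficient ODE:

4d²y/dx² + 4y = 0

Characteristic equation: 4r² + 4 = 0
Divide by 4: r² + 1 = 0
Roots: r = ±i (complex conjugates)
General solution: y = C₁cos(x) + C₂sin(x)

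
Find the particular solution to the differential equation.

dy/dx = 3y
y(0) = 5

General solution: y = Ce^(3x)
Applying IC y(0) = 5:
Particular solution: y = 5e^(3x)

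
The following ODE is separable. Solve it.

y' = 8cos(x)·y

Separating variables and integrating:
ln|y| = 8sin(x) + C

General solution: y = Ce^(8sin(x))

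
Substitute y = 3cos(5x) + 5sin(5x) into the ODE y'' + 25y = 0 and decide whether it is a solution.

Verification:
y'' = -75cos(5x) - 125sin(5x)
y'' + 25y = 0 ✓

Yes, it is a solution.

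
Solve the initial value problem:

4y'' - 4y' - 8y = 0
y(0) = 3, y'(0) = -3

General solution: y = C₁e^(2x) + C₂e^(-x)
Applying ICs: C₁ = 0, C₂ = 3
Particular solution: y = 3e^(-x)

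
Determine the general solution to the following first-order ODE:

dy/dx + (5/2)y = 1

Using integrating factor method:

General solution: y = 2/5 + Ce^(-5x/2)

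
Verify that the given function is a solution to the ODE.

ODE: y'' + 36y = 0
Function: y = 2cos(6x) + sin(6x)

Verification:
y'' = -72cos(6x) - 36sin(6x)
y'' + 36y = 0 ✓

Yes, it is a solution.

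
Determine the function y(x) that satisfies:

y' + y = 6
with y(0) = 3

General solution: y = 6 + Ce^(-x)
Applying y(0) = 3: C = 3 - 6 = -3
Particular solution: y = 6 - 3e^(-x)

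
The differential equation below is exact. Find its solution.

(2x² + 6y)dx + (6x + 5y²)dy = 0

Verify exactness: ∂M/∂y = ∂N/∂x ✓
Find F(x,y) such that ∂F/∂x = M, ∂F/∂y = N
Solution: 2x³/3 + 6xy + 5y³/3 = C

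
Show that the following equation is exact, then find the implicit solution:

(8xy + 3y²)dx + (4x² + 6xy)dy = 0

Verify exactness: ∂M/∂y = ∂N/∂x ✓
Find F(x,y) such that ∂F/∂x = M, ∂F/∂y = N
Solution: 4x²y + 3xy² = C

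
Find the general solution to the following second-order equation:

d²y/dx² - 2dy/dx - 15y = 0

Characteristic equation: r² - 2r - 15 = 0
Roots: r = 5, -3 (distinct real)
General solution: y = C₁e^(5x) + C₂e^(-3x)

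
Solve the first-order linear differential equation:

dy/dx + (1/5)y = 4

Using integrating factor method:

General solution: y = 20 + Ce^(-x/5)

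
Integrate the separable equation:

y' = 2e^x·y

Separating variables and integrating:
ln|y| = 2e^x + C

General solution: y = Ce^(2e^x)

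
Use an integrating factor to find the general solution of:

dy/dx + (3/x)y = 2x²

Using integrating factor method:

General solution: y = (1/3)x^3 + Cx^(-3)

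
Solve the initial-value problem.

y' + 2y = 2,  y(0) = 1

General solution: y = 1 + Ce^(-2x)
Applying y(0) = 1: C = 1 - 1 = 0
Particular solution: y = 1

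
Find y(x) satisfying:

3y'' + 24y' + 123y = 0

Characteristic equation: 3r² + 24r + 123 = 0
Divide by 3: r² + 8r + 41 = 0
Roots: r = -4 ± 5i (complex conjugates)
General solution: y = e^(-4x)(C₁cos(5x) + C₂sin(5x))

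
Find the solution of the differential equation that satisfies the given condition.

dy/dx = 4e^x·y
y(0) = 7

General solution: y = Ce^(4e^x)
Applying IC y(0) = 7:
Particular solution: y = 7e^(4(e^x - 1))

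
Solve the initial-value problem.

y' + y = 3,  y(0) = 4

General solution: y = 3 + Ce^(-x)
Applying y(0) = 4: C = 4 - 3 = 1
Particular solution: y = 3 + e^(-x)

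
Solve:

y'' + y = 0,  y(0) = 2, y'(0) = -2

General solution: y = C₁cos(x) + C₂sin(x)
Complex roots r = ±i
Applying ICs: C₁ = 2, C₂ = -2
Particular solution: y = 2cos(x) - 2sin(x)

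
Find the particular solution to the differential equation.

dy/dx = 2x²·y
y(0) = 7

General solution: y = Ce^(2x³/3)
Applying IC y(0) = 7:
Particular solution: y = 7e^(2x³/3)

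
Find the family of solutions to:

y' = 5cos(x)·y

Separating variables and integrating:
ln|y| = 5sin(x) + C

General solution: y = Ce^(5sin(x))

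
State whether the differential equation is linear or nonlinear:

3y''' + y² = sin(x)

Nonlinear (y² term)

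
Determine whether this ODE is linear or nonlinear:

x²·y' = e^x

Linear (y and its derivatives appear to the first power only, no products of y terms)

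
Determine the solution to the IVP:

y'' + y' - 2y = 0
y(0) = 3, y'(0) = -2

General solution: y = C₁e^x + C₂e^(-2x)
Applying ICs: C₁ = 4/3, C₂ = 5/3
Particular solution: y = (4/3)e^x + (5/3)e^(-2x)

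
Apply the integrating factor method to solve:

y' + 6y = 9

Using integrating factor method:

General solution: y = 3/2 + Ce^(-6x)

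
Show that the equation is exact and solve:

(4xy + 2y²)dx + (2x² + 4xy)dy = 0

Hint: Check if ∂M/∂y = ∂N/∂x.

Verify exactness: ∂M/∂y = ∂N/∂x ✓
Find F(x,y) such that ∂F/∂x = M, ∂F/∂y = N
Solution: 2x²y + 2xy² = C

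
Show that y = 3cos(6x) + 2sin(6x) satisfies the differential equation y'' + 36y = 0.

Verification:
y'' = -108cos(6x) - 72sin(6x)
y'' + 36y = 0 ✓

Yes, it is a solution.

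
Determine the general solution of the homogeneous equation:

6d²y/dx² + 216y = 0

Characteristic equation: 6r² + 216 = 0
Divide by 6: r² + 36 = 0
Roots: r = ±6i (complex conjugates)
General solution: y = C₁cos(6x) + C₂sin(6x)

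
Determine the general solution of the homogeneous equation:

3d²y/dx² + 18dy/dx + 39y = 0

Characteristic equation: 3r² + 18r + 39 = 0
Divide by 3: r² + 6r + 13 = 0
Roots: r = -3 ± 2i (complex conjugates)
General solution: y = e^(-3x)(C₁cos(2x) + C₂sin(2x))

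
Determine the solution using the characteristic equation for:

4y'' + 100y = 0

Characteristic equation: 4r² + 100 = 0
Divide by 4: r² + 25 = 0
Roots: r = ±5i (complex conjugates)
General solution: y = C₁cos(5x) + C₂sin(5x)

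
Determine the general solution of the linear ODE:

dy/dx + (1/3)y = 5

Using integrating factor method:

General solution: y = 15 + Ce^(-x/3)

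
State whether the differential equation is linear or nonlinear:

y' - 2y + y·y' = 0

Nonlinear (product y·y')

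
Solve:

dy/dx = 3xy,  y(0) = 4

General solution: y = Ce^(3x²/2)
Applying IC y(0) = 4:
Particular solution: y = 4e^(3x²/2)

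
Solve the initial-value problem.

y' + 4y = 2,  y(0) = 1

General solution: y = 1/2 + Ce^(-4x)
Applying y(0) = 1: C = 1 - 1/2 = 1/2
Particular solution: y = 1/2 + (1/2)e^(-4x)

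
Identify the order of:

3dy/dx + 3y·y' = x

The order is 1 (highest derivative is of order 1).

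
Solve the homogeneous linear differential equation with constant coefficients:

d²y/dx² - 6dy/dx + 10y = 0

Characteristic equation: r² - 6r + 10 = 0
Roots: r = 3 ± i (complex conjugates)
General solution: y = e^(3x)(C₁cos(x) + C₂sin(x))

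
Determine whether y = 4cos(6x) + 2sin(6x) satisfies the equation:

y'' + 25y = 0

Verification:
y'' = -144cos(6x) - 72sin(6x)
y'' + 25y ≠ 0 (frequency mismatch: got 36 instead of 25)

No, it is not a solution.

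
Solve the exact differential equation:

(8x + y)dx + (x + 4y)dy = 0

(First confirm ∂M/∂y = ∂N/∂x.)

Verify exactness: ∂M/∂y = ∂N/∂x ✓
Find F(x,y) such that ∂F/∂x = M, ∂F/∂y = N
Solution: 4x² + xy + 2y² = C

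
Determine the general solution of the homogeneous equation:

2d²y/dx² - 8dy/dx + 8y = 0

Characteristic equation: 2r² - 8r + 8 = 0
Divide by 2: r² - 4r + 4 = 0
Factored: (r - 2)² = 0
Repeated root: r = 2
General solution: y = (C₁ + C₂x)e^(2x)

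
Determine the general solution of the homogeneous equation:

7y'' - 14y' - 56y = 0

Characteristic equation: 7r² - 14r - 56 = 0
Divide by 7: r² - 2r - 8 = 0
Roots: r = 4, -2 (distinct real)
General solution: y = C₁e^(4x) + C₂e^(-2x)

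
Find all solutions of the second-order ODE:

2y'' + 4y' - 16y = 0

Characteristic equation: 2r² + 4r - 16 = 0
Divide by 2: r² + 2r - 8 = 0
Roots: r = 2, -4 (distinct real)
General solution: y = C₁e^(2x) + C₂e^(-4x)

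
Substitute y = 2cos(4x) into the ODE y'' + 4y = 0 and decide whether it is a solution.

Verification:
y'' = -32cos(4x)
y'' + 4y ≠ 0 (frequency mismatch: got 16 instead of 4)

No, it is not a solution.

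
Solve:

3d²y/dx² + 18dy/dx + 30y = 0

Characteristic equation: 3r² + 18r + 30 = 0
Divide by 3: r² + 6r + 10 = 0
Roots: r = -3 ± i (complex conjugates)
General solution: y = e^(-3x)(C₁cos(x) + C₂sin(x))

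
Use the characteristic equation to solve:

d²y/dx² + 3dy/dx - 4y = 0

Characteristic equation: r² + 3r - 4 = 0
Roots: r = 1, -4 (distinct real)
General solution: y = C₁e^x + C₂e^(-4x)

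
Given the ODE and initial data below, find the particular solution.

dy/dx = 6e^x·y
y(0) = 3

General solution: y = Ce^(6e^x)
Applying IC y(0) = 3:
Particular solution: y = 3e^(6(e^x - 1))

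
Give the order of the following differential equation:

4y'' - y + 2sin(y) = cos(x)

The order is 2 (highest derivative is of order 2).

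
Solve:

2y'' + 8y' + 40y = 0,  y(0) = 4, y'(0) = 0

General solution: y = e^(-2x)(C₁cos(4x) + C₂sin(4x))
Complex roots r = -2 ± 4i
Applying ICs: C₁ = 4, C₂ = 2
Particular solution: y = e^(-2x)(4cos(4x) + 2sin(4x))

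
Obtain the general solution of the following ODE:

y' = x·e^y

Separating variables and integrating:
-e^(-y) = x²/2 + C

General solution: y = -ln(C - x²/2)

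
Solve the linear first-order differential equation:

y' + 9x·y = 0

Using integrating factor method:

General solution: y = Ce^(-9x^2/2)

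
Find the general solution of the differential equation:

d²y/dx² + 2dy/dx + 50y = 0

Characteristic equation: r² + 2r + 50 = 0
Roots: r = -1 ± 7i (complex conjugates)
General solution: y = e^(-x)(C₁cos(7x) + C₂sin(7x))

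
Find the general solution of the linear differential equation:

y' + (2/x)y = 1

Using integrating factor method:

General solution: y = (1/3)x + Cx^(-2)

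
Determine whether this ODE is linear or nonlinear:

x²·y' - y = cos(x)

Linear (y and its derivatives appear to the first power only, no products of y terms)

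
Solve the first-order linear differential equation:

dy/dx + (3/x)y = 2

Using integrating factor method:

General solution: y = (1/2)x + Cx^(-3)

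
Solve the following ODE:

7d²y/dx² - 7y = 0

Characteristic equation: 7r² - 7 = 0
Divide by 7: r² - 1 = 0
Roots: r = 1, -1 (distinct real)
General solution: y = C₁e^x + C₂e^(-x)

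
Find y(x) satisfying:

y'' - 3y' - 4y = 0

Characteristic equation: r² - 3r - 4 = 0
Roots: r = 4, -1 (distinct real)
General solution: y = C₁e^(4x) + C₂e^(-x)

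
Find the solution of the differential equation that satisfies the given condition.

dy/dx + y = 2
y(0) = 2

General solution: y = 2 + Ce^(-x)
Applying y(0) = 2: C = 2 - 2 = 0
Particular solution: y = 2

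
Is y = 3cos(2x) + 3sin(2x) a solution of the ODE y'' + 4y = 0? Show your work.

Verification:
y'' = -12cos(2x) - 12sin(2x)
y'' + 4y = 0 ✓

Yes, it is a solution.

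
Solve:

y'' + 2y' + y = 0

Characteristic equation: r² + 2r + 1 = 0
Factored: (r + 1)² = 0
Repeated root: r = -1
General solution: y = (C₁ + C₂x)e^(-x)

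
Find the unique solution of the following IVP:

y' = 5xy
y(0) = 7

General solution: y = Ce^(5x²/2)
Applying IC y(0) = 7:
Particular solution: y = 7e^(5x²/2)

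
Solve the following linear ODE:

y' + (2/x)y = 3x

Using integrating factor method:

General solution: y = (3/4)x^2 + Cx^(-2)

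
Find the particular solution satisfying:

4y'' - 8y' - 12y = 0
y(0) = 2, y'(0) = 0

General solution: y = C₁e^(3x) + C₂e^(-x)
Applying ICs: C₁ = 1/2, C₂ = 3/2
Particular solution: y = (1/2)e^(3x) + (3/2)e^(-x)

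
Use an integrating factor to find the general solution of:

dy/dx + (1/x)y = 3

Using integrating factor method:

General solution: y = (3/2)x + C/x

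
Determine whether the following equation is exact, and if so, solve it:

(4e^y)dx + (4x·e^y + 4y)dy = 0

Verify exactness: ∂M/∂y = ∂N/∂x ✓
Find F(x,y) such that ∂F/∂x = M, ∂F/∂y = N
Solution: 4x·e^y + 2y² = C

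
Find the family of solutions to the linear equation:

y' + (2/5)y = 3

Using integrating factor method:

General solution: y = 15/2 + Ce^(-2x/5)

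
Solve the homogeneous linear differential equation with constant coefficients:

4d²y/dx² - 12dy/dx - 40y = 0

Characteristic equation: 4r² - 12r - 40 = 0
Divide by 4: r² - 3r - 10 = 0
Roots: r = 5, -2 (distinct real)
General solution: y = C₁e^(5x) + C₂e^(-2x)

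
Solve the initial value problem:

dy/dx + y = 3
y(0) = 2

General solution: y = 3 + Ce^(-x)
Applying y(0) = 2: C = 2 - 3 = -1
Particular solution: y = 3 - e^(-x)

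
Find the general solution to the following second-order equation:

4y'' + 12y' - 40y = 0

Characteristic equation: 4r² + 12r - 40 = 0
Divide by 4: r² + 3r - 10 = 0
Roots: r = 2, -5 (distinct real)
General solution: y = C₁e^(2x) + C₂e^(-5x)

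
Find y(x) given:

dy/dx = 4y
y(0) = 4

General solution: y = Ce^(4x)
Applying IC y(0) = 4:
Particular solution: y = 4e^(4x)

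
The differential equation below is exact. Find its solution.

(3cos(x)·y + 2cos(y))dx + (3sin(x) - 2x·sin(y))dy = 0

Verify exactness: ∂M/∂y = ∂N/∂x ✓
Find F(x,y) such that ∂F/∂x = M, ∂F/∂y = N
Solution: 3sin(x)·y + 2x·cos(y) = C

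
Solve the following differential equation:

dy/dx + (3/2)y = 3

Using integrating factor method:

General solution: y = 2 + Ce^(-3x/2)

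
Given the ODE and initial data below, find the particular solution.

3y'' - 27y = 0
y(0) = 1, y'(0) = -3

General solution: y = C₁e^(3x) + C₂e^(-3x)
Applying ICs: C₁ = 0, C₂ = 1
Particular solution: y = e^(-3x)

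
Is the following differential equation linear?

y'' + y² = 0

No. Nonlinear (y² term)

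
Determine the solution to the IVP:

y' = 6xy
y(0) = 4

General solution: y = Ce^(3x²)
Applying IC y(0) = 4:
Particular solution: y = 4e^(3x²)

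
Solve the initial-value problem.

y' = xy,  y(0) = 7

General solution: y = Ce^(x²/2)
Applying IC y(0) = 7:
Particular solution: y = 7e^(x²/2)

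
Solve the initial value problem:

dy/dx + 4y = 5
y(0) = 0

General solution: y = 5/4 + Ce^(-4x)
Applying y(0) = 0: C = 0 - 5/4 = -5/4
Particular solution: y = 5/4 - (5/4)e^(-4x)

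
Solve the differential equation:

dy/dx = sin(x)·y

Separating variables and integrating:
ln|y| = -cos(x) + C

General solution: y = Ce^(-cos(x))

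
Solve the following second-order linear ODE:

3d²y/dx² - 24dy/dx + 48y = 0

Characteristic equation: 3r² - 24r + 48 = 0
Divide by 3: r² - 8r + 16 = 0
Factored: (r - 4)² = 0
Repeated root: r = 4
General solution: y = (C₁ + C₂x)e^(4x)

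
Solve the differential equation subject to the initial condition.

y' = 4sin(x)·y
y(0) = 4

General solution: y = Ce^(-4cos(x))
Applying IC y(0) = 4:
Particular solution: y = 4e^(4(1-cos(x)))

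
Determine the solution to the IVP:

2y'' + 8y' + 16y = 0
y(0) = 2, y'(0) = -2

General solution: y = e^(-2x)(C₁cos(2x) + C₂sin(2x))
Complex roots r = -2 ± 2i
Applying ICs: C₁ = 2, C₂ = 1
Particular solution: y = e^(-2x)(2cos(2x) + sin(2x))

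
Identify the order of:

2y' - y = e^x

The order is 1 (highest derivative is of order 1).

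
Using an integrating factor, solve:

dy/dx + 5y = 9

Using integrating factor method:

General solution: y = 9/5 + Ce^(-5x)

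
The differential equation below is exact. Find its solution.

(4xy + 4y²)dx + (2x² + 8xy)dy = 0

Verify exactness: ∂M/∂y = ∂N/∂x ✓
Find F(x,y) such that ∂F/∂x = M, ∂F/∂y = N
Solution: 2x²y + 4xy² = C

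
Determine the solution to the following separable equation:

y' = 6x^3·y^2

Separating variables and integrating:
-1/y = 3x^4/2 + C

General solution: y^-1 = (-3/2)x^4 + C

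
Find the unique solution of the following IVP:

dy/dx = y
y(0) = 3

General solution: y = Ce^x
Applying IC y(0) = 3:
Particular solution: y = 3e^x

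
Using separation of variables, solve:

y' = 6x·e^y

Separating variables and integrating:
-e^(-y) = 3x² + C

General solution: y = -ln(C - 3x²)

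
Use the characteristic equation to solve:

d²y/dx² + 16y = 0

Characteristic equation: r² + 16 = 0
Roots: r = ±4i (complex conjugates)
General solution: y = C₁cos(4x) + C₂sin(4x)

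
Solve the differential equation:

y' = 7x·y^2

Separating variables and integrating:
-1/y = 7x^2/2 + C

General solution: y^-1 = (-7/2)x^2 + C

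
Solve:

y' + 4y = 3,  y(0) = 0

General solution: y = 3/4 + Ce^(-4x)
Applying y(0) = 0: C = 0 - 3/4 = -3/4
Particular solution: y = 3/4 - (3/4)e^(-4x)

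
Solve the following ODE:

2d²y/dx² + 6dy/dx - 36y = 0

Characteristic equation: 2r² + 6r - 36 = 0
Divide by 2: r² + 3r - 18 = 0
Roots: r = 3, -6 (distinct real)
General solution: y = C₁e^(3x) + C₂e^(-6x)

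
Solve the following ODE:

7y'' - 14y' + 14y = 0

Characteristic equation: 7r² - 14r + 14 = 0
Divide by 7: r² - 2r + 2 = 0
Roots: r = 1 ± i (complex conjugates)
General solution: y = e^x(C₁cos(x) + C₂sin(x))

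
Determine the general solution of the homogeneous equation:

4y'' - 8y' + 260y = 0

Characteristic equation: 4r² - 8r + 260 = 0
Divide by 4: r² - 2r + 65 = 0
Roots: r = 1 ± 8i (complex conjugates)
General solution: y = e^x(C₁cos(8x) + C₂sin(8x))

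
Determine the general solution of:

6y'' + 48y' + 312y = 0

Characteristic equation: 6r² + 48r + 312 = 0
Divide by 6: r² + 8r + 52 = 0
Roots: r = -4 ± 6i (complex conjugates)
General solution: y = e^(-4x)(C₁cos(6x) + C₂sin(6x))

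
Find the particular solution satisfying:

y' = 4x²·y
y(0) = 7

General solution: y = Ce^(4x³/3)
Applying IC y(0) = 7:
Particular solution: y = 7e^(4x³/3)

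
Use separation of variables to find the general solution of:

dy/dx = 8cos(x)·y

Separating variables and integrating:
ln|y| = 8sin(x) + C

General solution: y = Ce^(8sin(x))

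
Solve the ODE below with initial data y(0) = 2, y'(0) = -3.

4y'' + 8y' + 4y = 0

General solution: y = (C₁ + C₂x)e^(-x)
Repeated root r = -1
Applying ICs: C₁ = 2, C₂ = -1
Particular solution: y = (2 - x)e^(-x)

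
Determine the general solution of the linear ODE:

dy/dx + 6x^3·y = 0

Using integrating factor method:

General solution: y = Ce^(-3x^4/2)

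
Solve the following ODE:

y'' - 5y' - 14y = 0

Characteristic equation: r² - 5r - 14 = 0
Roots: r = 7, -2 (distinct real)
General solution: y = C₁e^(7x) + C₂e^(-2x)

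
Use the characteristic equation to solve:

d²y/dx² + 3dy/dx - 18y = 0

Characteristic equation: r² + 3r - 18 = 0
Roots: r = 3, -6 (distinct real)
General solution: y = C₁e^(3x) + C₂e^(-6x)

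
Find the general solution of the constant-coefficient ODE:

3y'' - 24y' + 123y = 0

Characteristic equation: 3r² - 24r + 123 = 0
Divide by 3: r² - 8r + 41 = 0
Roots: r = 4 ± 5i (complex conjugates)
General solution: y = e^(4x)(C₁cos(5x) + C₂sin(5x))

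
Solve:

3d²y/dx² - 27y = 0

Characteristic equation: 3r² - 27 = 0
Divide by 3: r² - 9 = 0
Roots: r = 3, -3 (distinct real)
General solution: y = C₁e^(3x) + C₂e^(-3x)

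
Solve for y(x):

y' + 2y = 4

Using integrating factor method:

General solution: y = 2 + Ce^(-2x)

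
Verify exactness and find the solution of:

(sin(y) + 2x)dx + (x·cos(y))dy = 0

Verify exactness: ∂M/∂y = ∂N/∂x ✓
Find F(x,y) such that ∂F/∂x = M, ∂F/∂y = N
Solution: x·sin(y) + x² = C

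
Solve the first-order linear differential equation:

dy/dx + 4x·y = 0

Using integrating factor method:

General solution: y = Ce^(-2x^2)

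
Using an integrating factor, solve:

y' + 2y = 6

Using integrating factor method:

General solution: y = 3 + Ce^(-2x)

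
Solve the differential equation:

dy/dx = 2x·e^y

Separating variables and integrating:
-e^(-y) = x² + C

General solution: y = -ln(C - x²)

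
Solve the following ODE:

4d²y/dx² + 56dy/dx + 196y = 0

Characteristic equation: 4r² + 56r + 196 = 0
Divide by 4: r² + 14r + 49 = 0
Factored: (r + 7)² = 0
Repeated root: r = -7
General solution: y = (C₁ + C₂x)e^(-7x)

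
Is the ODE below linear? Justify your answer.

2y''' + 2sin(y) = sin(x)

No. Nonlinear (sin(y) is nonlinear in y)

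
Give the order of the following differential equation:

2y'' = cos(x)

The order is 2 (highest derivative is of order 2).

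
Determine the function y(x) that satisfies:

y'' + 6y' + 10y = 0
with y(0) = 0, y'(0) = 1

General solution: y = e^(-3x)(C₁cos(x) + C₂sin(x))
Complex roots r = -3 ± i
Applying ICs: C₁ = 0, C₂ = 1
Particular solution: y = e^(-3x)(sin(x))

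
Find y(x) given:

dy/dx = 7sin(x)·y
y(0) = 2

General solution: y = Ce^(-7cos(x))
Applying IC y(0) = 2:
Particular solution: y = 2e^(7(1-cos(x)))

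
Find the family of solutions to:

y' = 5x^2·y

Separating variables and integrating:
ln|y| = 5x^3/3 + C

General solution: y = Ce^(5x^3/3)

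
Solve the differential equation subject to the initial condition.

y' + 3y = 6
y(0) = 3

General solution: y = 2 + Ce^(-3x)
Applying y(0) = 3: C = 3 - 2 = 1
Particular solution: y = 2 + e^(-3x)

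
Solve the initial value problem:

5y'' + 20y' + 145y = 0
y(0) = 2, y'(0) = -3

General solution: y = e^(-2x)(C₁cos(5x) + C₂sin(5x))
Complex roots r = -2 ± 5i
Applying ICs: C₁ = 2, C₂ = 1/5
Particular solution: y = e^(-2x)(2cos(5x) + (1/5)sin(5x))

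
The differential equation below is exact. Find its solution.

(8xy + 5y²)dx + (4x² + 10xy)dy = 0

Verify exactness: ∂M/∂y = ∂N/∂x ✓
Find F(x,y) such that ∂F/∂x = M, ∂F/∂y = N
Solution: 4x²y + 5xy² = C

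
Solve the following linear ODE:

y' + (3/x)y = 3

Using integrating factor method:

General solution: y = (3/4)x + Cx^(-3)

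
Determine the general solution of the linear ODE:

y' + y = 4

Using integrating factor method:

General solution: y = 4 + Ce^(-x)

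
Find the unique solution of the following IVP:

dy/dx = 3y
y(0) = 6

General solution: y = Ce^(3x)
Applying IC y(0) = 6:
Particular solution: y = 6e^(3x)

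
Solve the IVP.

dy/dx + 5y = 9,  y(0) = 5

General solution: y = 9/5 + Ce^(-5x)
Applying y(0) = 5: C = 5 - 9/5 = 16/5
Particular solution: y = 9/5 + (16/5)e^(-5x)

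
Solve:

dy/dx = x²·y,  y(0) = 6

General solution: y = Ce^(x³/3)
Applying IC y(0) = 6:
Particular solution: y = 6e^(x³/3)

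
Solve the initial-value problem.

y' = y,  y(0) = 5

General solution: y = Ce^x
Applying IC y(0) = 5:
Particular solution: y = 5e^x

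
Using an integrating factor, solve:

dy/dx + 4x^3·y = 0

Using integrating factor method:

General solution: y = Ce^(-x^4)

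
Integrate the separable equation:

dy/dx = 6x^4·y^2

Separating variables and integrating:
-1/y = 6x^5/5 + C

General solution: y^-1 = (-6/5)x^5 + C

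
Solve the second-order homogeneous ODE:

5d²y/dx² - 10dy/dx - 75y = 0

Characteristic equation: 5r² - 10r - 75 = 0
Divide by 5: r² - 2r - 15 = 0
Roots: r = 5, -3 (distinct real)
General solution: y = C₁e^(5x) + C₂e^(-3x)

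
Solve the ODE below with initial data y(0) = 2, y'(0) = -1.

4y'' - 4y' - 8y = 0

General solution: y = C₁e^(2x) + C₂e^(-x)
Applying ICs: C₁ = 1/3, C₂ = 5/3
Particular solution: y = (1/3)e^(2x) + (5/3)e^(-x)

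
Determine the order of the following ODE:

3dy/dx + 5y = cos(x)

The order is 1 (highest derivative is of order 1).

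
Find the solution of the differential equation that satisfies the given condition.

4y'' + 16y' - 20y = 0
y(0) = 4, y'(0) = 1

General solution: y = C₁e^x + C₂e^(-5x)
Applying ICs: C₁ = 7/2, C₂ = 1/2
Particular solution: y = (7/2)e^x + (1/2)e^(-5x)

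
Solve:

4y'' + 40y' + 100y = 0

Characteristic equation: 4r² + 40r + 100 = 0
Divide by 4: r² + 10r + 25 = 0
Factored: (r + 5)² = 0
Repeated root: r = -5
General solution: y = (C₁ + C₂x)e^(-5x)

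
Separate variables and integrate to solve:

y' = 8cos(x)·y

Separating variables and integrating:
ln|y| = 8sin(x) + C

General solution: y = Ce^(8sin(x))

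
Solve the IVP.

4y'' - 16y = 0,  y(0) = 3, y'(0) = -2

General solution: y = C₁e^(2x) + C₂e^(-2x)
Applying ICs: C₁ = 1, C₂ = 2
Particular solution: y = e^(2x) + 2e^(-2x)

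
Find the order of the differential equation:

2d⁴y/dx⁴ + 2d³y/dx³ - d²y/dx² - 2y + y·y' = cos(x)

The order is 4 (highest derivative is of order 4).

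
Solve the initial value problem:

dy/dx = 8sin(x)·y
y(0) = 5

General solution: y = Ce^(-8cos(x))
Applying IC y(0) = 5:
Particular solution: y = 5e^(8(1-cos(x)))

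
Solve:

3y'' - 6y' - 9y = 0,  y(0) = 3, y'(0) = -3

General solution: y = C₁e^(3x) + C₂e^(-x)
Applying ICs: C₁ = 0, C₂ = 3
Particular solution: y = 3e^(-x)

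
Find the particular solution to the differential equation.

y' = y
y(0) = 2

General solution: y = Ce^x
Applying IC y(0) = 2:
Particular solution: y = 2e^x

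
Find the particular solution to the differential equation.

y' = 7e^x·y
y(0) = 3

General solution: y = Ce^(7e^x)
Applying IC y(0) = 3:
Particular solution: y = 3e^(7(e^x - 1))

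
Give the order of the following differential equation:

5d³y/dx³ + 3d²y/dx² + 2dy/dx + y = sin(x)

The order is 3 (highest derivative is of order 3).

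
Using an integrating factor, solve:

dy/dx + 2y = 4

Using integrating factor method:

General solution: y = 2 + Ce^(-2x)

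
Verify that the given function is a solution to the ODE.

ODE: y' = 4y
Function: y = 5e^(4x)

Verification:
y = 5e^(4x)
y' = 20e^(4x)
4y = 20e^(4x)
y' = 4y ✓

Yes, it is a solution.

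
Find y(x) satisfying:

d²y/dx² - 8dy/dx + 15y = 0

Characteristic equation: r² - 8r + 15 = 0
Roots: r = 3, 5 (distinct real)
General solution: y = C₁e^(3x) + C₂e^(5x)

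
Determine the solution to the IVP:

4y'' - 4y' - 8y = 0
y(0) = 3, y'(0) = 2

General solution: y = C₁e^(2x) + C₂e^(-x)
Applying ICs: C₁ = 5/3, C₂ = 4/3
Particular solution: y = (5/3)e^(2x) + (4/3)e^(-x)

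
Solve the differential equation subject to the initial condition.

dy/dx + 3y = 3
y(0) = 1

General solution: y = 1 + Ce^(-3x)
Applying y(0) = 1: C = 1 - 1 = 0
Particular solution: y = 1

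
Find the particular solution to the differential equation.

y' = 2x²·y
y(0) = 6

General solution: y = Ce^(2x³/3)
Applying IC y(0) = 6:
Particular solution: y = 6e^(2x³/3)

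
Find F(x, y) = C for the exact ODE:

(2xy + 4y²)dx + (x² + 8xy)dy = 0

Verify exactness: ∂M/∂y = ∂N/∂x ✓
Find F(x,y) such that ∂F/∂x = M, ∂F/∂y = N
Solution: x²y + 4xy² = C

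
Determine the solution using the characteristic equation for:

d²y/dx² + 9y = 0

Characteristic equation: r² + 9 = 0
Roots: r = ±3i (complex conjugates)
General solution: y = C₁cos(3x) + C₂sin(3x)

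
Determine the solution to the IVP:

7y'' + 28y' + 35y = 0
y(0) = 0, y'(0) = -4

General solution: y = e^(-2x)(C₁cos(x) + C₂sin(x))
Complex roots r = -2 ± i
Applying ICs: C₁ = 0, C₂ = -4
Particular solution: y = e^(-2x)(-4sin(x))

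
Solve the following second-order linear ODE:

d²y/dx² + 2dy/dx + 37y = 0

Characteristic equation: r² + 2r + 37 = 0
Roots: r = -1 ± 6i (complex conjugates)
General solution: y = e^(-x)(C₁cos(6x) + C₂sin(6x))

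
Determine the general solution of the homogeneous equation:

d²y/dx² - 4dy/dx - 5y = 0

Characteristic equation: r² - 4r - 5 = 0
Roots: r = 5, -1 (distinct real)
General solution: y = C₁e^(5x) + C₂e^(-x)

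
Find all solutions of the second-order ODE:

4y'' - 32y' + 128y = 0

Characteristic equation: 4r² - 32r + 128 = 0
Divide by 4: r² - 8r + 32 = 0
Roots: r = 4 ± 4i (complex conjugates)
General solution: y = e^(4x)(C₁cos(4x) + C₂sin(4x))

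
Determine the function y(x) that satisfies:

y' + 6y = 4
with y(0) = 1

General solution: y = 2/3 + Ce^(-6x)
Applying y(0) = 1: C = 1 - 2/3 = 1/3
Particular solution: y = 2/3 + (1/3)e^(-6x)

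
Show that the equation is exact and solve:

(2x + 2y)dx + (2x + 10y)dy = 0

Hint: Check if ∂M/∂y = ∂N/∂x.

Verify exactness: ∂M/∂y = ∂N/∂x ✓
Find F(x,y) such that ∂F/∂x = M, ∂F/∂y = N
Solution: x² + 2xy + 5y² = C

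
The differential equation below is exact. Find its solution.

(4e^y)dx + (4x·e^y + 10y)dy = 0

Verify exactness: ∂M/∂y = ∂N/∂x ✓
Find F(x,y) such that ∂F/∂x = M, ∂F/∂y = N
Solution: 4x·e^y + 5y² = C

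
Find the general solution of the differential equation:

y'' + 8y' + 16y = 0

Characteristic equation: r² + 8r + 16 = 0
Factored: (r + 4)² = 0
Repeated root: r = -4
General solution: y = (C₁ + C₂x)e^(-4x)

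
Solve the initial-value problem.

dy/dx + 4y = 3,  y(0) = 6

General solution: y = 3/4 + Ce^(-4x)
Applying y(0) = 6: C = 6 - 3/4 = 21/4
Particular solution: y = 3/4 + (21/4)e^(-4x)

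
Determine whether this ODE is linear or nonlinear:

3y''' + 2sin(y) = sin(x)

Nonlinear (sin(y) is nonlinear in y)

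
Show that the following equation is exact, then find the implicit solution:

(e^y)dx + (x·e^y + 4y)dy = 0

Verify exactness: ∂M/∂y = ∂N/∂x ✓
Find F(x,y) such that ∂F/∂x = M, ∂F/∂y = N
Solution: x·e^y + 2y² = C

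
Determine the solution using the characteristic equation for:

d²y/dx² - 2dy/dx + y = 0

Characteristic equation: r² - 2r + 1 = 0
Factored: (r - 1)² = 0
Repeated root: r = 1
General solution: y = (C₁ + C₂x)e^x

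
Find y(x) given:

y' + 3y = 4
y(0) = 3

General solution: y = 4/3 + Ce^(-3x)
Applying y(0) = 3: C = 3 - 4/3 = 5/3
Particular solution: y = 4/3 + (5/3)e^(-3x)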